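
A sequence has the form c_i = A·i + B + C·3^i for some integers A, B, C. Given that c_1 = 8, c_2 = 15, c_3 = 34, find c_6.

739

The three given values yield: A + B + 3C = 8; 2A + B + 9C = 15; 3A + B + 27C = 34.
Subtracting the first from the second: A + 6C = 7.
Subtracting the second from the third: A + 18C = 19.
Solving: C = 1, A = 1, then B = 4.
Hence c_6 = 1·6 + 4 + 1·729 = 739.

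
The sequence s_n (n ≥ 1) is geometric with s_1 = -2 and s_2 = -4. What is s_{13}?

-8192

Common ratio r = 2.
s_n = (-2)·2^(n-1).
s_{13} = (-2)·2^12 = -8192.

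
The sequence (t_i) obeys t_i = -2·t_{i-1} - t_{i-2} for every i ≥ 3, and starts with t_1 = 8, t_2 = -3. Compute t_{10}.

Step forward from the initial values:
t_3 = -2;  t_4 = 7;  t_5 = -12;  t_6 = 17;  t_7 = -22;  t_8 = 27;  t_9 = -32;  t_{10} = 37.
(Characteristic roots are -1 and -1.)

37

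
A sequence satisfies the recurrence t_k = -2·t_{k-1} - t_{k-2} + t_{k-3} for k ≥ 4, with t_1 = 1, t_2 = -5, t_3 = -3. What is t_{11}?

Compute successive terms:
t_4 = 12, t_5 = -26, t_6 = 37, t_7 = -36, t_8 = 9, t_9 = 55, t_{10} = -155, t_{11} = 264.

264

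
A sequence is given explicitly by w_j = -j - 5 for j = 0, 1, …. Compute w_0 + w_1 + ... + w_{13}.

Over j = 0..13: Σj = 91.
Total = (-1)·91 + (-5)·14 = -161.

-161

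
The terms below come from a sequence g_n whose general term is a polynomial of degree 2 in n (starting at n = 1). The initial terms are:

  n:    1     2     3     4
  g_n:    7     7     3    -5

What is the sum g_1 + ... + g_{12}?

1st diffs: 0, -4, -8.
2nd diffs: -4, -4 (constant).
Newton forward-difference form: g_n = 7 + (-4)·C(n-1,2).
Continuing: …, -17, -33, -53, -77, …, g_{12} = -213.
Summing n = 1..12 (12 terms) gives -796.

-796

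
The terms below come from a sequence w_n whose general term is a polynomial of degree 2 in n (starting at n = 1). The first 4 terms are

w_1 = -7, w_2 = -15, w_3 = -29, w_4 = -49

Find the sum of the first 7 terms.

-427

1st diffs: -8, -14, -20.
2nd diffs: -6, -6 (constant).
Newton forward-difference form: w_n = -7 + (-8)·C(n-1,1) + (-6)·C(n-1,2).
Continuing: -75, -107, -145.
Summing n = 1..7 (7 terms) gives -427.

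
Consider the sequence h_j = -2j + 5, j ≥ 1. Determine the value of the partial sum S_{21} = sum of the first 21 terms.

Over j = 1..21: Σj = 231.
Total = (-2)·231 + (5)·21 = -357.

-357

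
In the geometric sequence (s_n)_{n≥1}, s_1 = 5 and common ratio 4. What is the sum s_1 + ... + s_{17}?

s_n = 5·4^(n-1).
S = 5·(4^17 - 1)/(4 - 1) = 5·(17179869184 - 1)/(3) = 28633115305.

28633115305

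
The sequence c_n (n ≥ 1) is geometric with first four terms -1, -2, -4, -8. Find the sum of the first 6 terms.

Common ratio r = 2.
c_n = (-1)·2^(n-1).
S = (-1)·(2^6 - 1)/(2 - 1) = (-1)·(64 - 1)/(1) = -63.

-63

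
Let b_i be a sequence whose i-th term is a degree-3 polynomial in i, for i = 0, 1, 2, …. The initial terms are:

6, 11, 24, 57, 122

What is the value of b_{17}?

1st diffs: 5, 13, 33, 65.
2nd diffs: 8, 20, 32.
3rd diffs: 12, 12 (constant).
So b_i = 2i^3 - 2i^2 + 5i + 6.
Evaluating at i = 17 gives b_{17} = 9339.

9339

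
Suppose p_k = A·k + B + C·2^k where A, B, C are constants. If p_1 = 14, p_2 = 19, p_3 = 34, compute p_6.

299

Plug in k = 1, 2, 3: A + B + 2C = 14; 2A + B + 4C = 19; 3A + B + 8C = 34.
Subtracting the first from the second: A + 2C = 5.
Subtracting the second from the third: A + 4C = 15.
Solving: C = 5, A = -5, then B = 9.
Hence p_6 = -5·6 + 9 + 5·64 = 299.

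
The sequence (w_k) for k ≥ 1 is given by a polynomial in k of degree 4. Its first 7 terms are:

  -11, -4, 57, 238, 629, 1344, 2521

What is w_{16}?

68554

1st diffs: 7, 61, 181, 391, 715, 1177.
2nd diffs: 54, 120, 210, 324, 462.
3rd diffs: 66, 90, 114, 138.
4th diffs: 24, 24, 24 (constant).
Newton forward-difference form: w_k = -11 + 7·C(k-1,1) + 54·C(k-1,2) + 66·C(k-1,3) + 24·C(k-1,4).
At k = 16: k-1 = 15, so w_{16} = -11 + 105 + 5670 + 30030 + 32760 = 68554.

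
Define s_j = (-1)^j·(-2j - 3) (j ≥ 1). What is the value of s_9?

(-1)^9 = -1; -2j - 3 at j=9 is -21; so s_9 = 21.

21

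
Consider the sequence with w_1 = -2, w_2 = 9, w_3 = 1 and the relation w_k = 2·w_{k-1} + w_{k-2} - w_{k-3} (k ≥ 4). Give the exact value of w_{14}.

Step forward from the initial values:
w_4 = 13;  w_5 = 18;  w_6 = 48;  …;  w_{11} = 2615;  w_{12} = 5878;  w_{13} = 13206;  w_{14} = 29675.

29675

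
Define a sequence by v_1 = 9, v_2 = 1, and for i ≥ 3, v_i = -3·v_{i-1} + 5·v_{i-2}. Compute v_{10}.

v_3 = 42; v_4 = -121; v_5 = 573; v_6 = -2324; v_7 = 9837; v_8 = -41131; v_9 = 172578; v_{10} = -723389.

-723389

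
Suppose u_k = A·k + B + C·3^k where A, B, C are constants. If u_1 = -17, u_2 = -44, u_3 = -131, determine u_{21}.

-52301765957

The three given values yield: A + B + 3C = -17; 2A + B + 9C = -44; 3A + B + 27C = -131.
Subtracting the first from the second: A + 6C = -27.
Subtracting the second from the third: A + 18C = -87.
Solving: C = -5, A = 3, then B = -5.
So u_k = 3·k + (-5) + (-5)·3^k; at k=21 this is -52301765957.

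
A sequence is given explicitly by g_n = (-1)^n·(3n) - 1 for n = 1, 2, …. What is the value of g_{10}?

(-1)^10 = 1; 3n at n=10 is 30; so g_{10} = 29.

29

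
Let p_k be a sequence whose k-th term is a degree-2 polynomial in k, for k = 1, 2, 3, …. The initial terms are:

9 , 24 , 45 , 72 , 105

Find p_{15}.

1st diffs: 15, 21, 27, 33.
2nd diffs: 6, 6, 6 (constant).
Newton forward-difference form: p_k = 9 + 15·C(k-1,1) + 6·C(k-1,2).
At k = 15: k-1 = 14, so p_{15} = 9 + 210 + 546 = 765.

765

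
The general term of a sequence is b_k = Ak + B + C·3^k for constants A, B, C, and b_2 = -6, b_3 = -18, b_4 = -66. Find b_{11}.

Write the equations: 2A + B + 9C = -6; 3A + B + 27C = -18; 4A + B + 81C = -66.
Subtracting the first from the second: A + 18C = -12.
Subtracting the second from the third: A + 54C = -48.
Solving: C = -1, A = 6, then B = -9.
So b_k = 6·k + (-9) + (-1)·3^k; at k=11 this is -177090.

-177090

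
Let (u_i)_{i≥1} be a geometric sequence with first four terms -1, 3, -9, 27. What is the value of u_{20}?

Common ratio r = -3.
u_i = (-1)·(-3)^(i-1).
u_{20} = (-1)·(-3)^19 = 1162261467.

1162261467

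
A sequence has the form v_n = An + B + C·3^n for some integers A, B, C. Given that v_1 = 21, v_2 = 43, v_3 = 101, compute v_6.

Write the equations: A + B + 3C = 21; 2A + B + 9C = 43; 3A + B + 27C = 101.
Subtracting the first from the second: A + 6C = 22.
Subtracting the second from the third: A + 18C = 58.
Solving: C = 3, A = 4, then B = 8.
Hence v_6 = 4·6 + 8 + 3·729 = 2219.

2219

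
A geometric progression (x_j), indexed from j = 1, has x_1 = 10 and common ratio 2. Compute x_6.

320

x_j = 10·2^(j-1).
x_6 = 10·2^5 = 320.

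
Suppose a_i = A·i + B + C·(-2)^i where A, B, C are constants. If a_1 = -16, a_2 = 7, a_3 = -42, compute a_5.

-140

Plug in i = 1, 2, 3: A + B - 2C = -16; 2A + B + 4C = 7; 3A + B - 8C = -42.
Subtracting the first from the second: A + 6C = 23.
Subtracting the second from the third: A - 12C = -49.
Solving: C = 4, A = -1, then B = -7.
So a_i = -1·i + (-7) + 4·(-2)^i; at i=5 this is -140.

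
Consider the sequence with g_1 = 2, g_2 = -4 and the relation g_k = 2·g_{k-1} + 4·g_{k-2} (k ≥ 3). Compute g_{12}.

-139264

g_3 = 0; g_4 = -16; g_5 = -32; g_6 = -128; g_7 = -384; g_8 = -1280; g_9 = -4096; g_{10} = -13312; g_{11} = -43008; g_{12} = -139264.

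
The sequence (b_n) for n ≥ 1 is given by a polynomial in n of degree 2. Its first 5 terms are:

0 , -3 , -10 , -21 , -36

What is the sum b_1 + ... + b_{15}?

1st diffs: -3, -7, -11, -15.
2nd diffs: -4, -4, -4 (constant).
Newton forward-difference form: b_n = (-3)·C(n-1,1) + (-4)·C(n-1,2).
Continuing: …, -55, -78, -105, -136, …, b_{15} = -406.
Summing n = 1..15 (15 terms) gives -2135.

-2135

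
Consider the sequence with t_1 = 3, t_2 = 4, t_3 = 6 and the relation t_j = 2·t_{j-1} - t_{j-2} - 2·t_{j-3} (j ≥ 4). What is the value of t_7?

-62

Iterate the recurrence:
t_4 = 2  t_5 = -10  t_6 = -34  t_7 = -62.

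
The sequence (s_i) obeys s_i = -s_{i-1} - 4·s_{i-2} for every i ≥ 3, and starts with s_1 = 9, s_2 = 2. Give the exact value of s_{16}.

Compute successive terms:
s_3 = -38  s_4 = 30  s_5 = 122  …  s_{13} = -35142  s_{14} = -16690  s_{15} = 157258  s_{16} = -90498.

-90498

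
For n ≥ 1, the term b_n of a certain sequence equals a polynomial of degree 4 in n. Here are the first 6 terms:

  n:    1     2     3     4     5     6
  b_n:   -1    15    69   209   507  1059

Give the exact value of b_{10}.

1st diffs: 16, 54, 140, 298, 552.
2nd diffs: 38, 86, 158, 254.
3rd diffs: 48, 72, 96.
4th diffs: 24, 24 (constant).
Newton forward-difference form: b_n = -1 + 16·C(n-1,1) + 38·C(n-1,2) + 48·C(n-1,3) + 24·C(n-1,4).
At n = 10: n-1 = 9, so b_{10} = -1 + 144 + 1368 + 4032 + 3024 = 8567.

8567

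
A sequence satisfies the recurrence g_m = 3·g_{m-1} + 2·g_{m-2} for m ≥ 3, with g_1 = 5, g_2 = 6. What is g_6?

1224

g_3 = 28, g_4 = 96, g_5 = 344, g_6 = 1224.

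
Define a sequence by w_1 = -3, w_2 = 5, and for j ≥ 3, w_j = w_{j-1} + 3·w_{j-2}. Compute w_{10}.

587

Iterate the recurrence:
w_3 = -4  w_4 = 11  w_5 = -1  w_6 = 32  w_7 = 29  w_8 = 125  w_9 = 212  w_{10} = 587.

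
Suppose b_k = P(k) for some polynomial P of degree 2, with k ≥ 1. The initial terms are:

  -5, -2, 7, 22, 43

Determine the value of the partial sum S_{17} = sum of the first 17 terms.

1st diffs: 3, 9, 15, 21.
2nd diffs: 6, 6, 6 (constant).
Newton forward-difference form: b_k = -5 + 3·C(k-1,1) + 6·C(k-1,2).
Continuing: …, 70, 103, 142, 187, …, b_{17} = 763.
Summing k = 1..17 (17 terms) gives 4403.

4403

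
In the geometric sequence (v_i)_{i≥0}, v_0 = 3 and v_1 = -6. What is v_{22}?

12582912

Common ratio r = -2.
v_i = 3·(-2)^(i-0).
v_{22} = 3·(-2)^22 = 12582912.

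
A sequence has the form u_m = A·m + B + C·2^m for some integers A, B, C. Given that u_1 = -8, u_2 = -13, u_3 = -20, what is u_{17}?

The three given values yield: A + B + 2C = -8; 2A + B + 4C = -13; 3A + B + 8C = -20.
Subtracting the first from the second: A + 2C = -5.
Subtracting the second from the third: A + 4C = -7.
Solving: C = -1, A = -3, then B = -3.
Therefore u_{17} = -51 + (-3) + (-1)·131072 = -131126.

-131126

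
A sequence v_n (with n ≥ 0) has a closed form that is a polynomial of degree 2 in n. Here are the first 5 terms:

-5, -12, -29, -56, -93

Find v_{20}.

1st diffs: -7, -17, -27, -37.
2nd diffs: -10, -10, -10 (constant).
So v_n = -5n^2 - 2n - 5.
Evaluating at n = 20 gives v_{20} = -2045.

-2045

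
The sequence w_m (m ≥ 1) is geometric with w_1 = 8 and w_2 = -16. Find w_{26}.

-268435456

Common ratio r = -2.
w_m = 8·(-2)^(m-1).
w_{26} = 8·(-2)^25 = -268435456.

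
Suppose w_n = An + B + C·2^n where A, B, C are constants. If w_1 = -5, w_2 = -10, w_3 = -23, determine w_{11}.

-8159

Write the equations: A + B + 2C = -5; 2A + B + 4C = -10; 3A + B + 8C = -23.
Subtracting the first from the second: A + 2C = -5.
Subtracting the second from the third: A + 4C = -13.
Solving: C = -4, A = 3, then B = 0.
So w_n = 3·n + 0 + (-4)·2^n; at n=11 this is -8159.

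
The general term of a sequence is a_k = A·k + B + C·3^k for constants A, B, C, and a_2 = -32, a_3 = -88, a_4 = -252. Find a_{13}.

-4782996

The three given values yield: 2A + B + 9C = -32; 3A + B + 27C = -88; 4A + B + 81C = -252.
Subtracting the first from the second: A + 18C = -56.
Subtracting the second from the third: A + 54C = -164.
Solving: C = -3, A = -2, then B = -1.
Hence a_{13} = -2·13 + (-1) + (-3)·1594323 = -4782996.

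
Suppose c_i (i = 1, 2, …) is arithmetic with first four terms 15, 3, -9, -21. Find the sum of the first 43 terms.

Common difference d = -12.
c_i = 15 + (i - 1)·(-12).
c_{43} = -489; S = 43·(15 + (-489))/2 = -10191.

-10191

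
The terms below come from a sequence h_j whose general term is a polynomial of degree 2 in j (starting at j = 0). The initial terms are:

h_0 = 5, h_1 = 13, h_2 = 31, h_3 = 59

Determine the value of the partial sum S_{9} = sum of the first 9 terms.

1173

1st diffs: 8, 18, 28.
2nd diffs: 10, 10 (constant).
Newton forward-difference form: h_j = 5 + 8·C(j,1) + 10·C(j,2).
Continuing: …, 97, 145, 203, 271, …, h_8 = 349.
Summing j = 0..8 (9 terms) gives 1173.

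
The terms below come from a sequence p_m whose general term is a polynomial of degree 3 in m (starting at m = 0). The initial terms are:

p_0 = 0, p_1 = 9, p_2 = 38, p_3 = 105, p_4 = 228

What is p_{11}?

4169

1st diffs: 9, 29, 67, 123.
2nd diffs: 20, 38, 56.
3rd diffs: 18, 18 (constant).
Newton forward-difference form: p_m = 9·C(m,1) + 20·C(m,2) + 18·C(m,3).
At m = 11: m = 11, so p_{11} = 99 + 1100 + 2970 = 4169.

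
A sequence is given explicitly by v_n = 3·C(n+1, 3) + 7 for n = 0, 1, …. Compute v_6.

112

C(7, 3) = 35, so v_6 = 112.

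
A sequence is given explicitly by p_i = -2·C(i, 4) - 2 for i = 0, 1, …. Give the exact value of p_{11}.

C(11, 4) = 330, so p_{11} = -662.

-662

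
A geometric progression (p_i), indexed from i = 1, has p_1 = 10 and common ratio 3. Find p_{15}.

47829690

p_i = 10·3^(i-1).
p_{15} = 10·3^14 = 47829690.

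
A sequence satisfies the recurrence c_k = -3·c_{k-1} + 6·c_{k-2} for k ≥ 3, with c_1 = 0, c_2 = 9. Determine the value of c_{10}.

Step forward from the initial values:
c_3 = -27; c_4 = 135; c_5 = -567; c_6 = 2511; c_7 = -10935; c_8 = 47871; c_9 = -209223; c_{10} = 914895.

914895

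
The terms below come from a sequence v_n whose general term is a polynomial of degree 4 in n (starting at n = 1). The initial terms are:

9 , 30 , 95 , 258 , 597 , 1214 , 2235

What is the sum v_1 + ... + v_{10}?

23703

1st diffs: 21, 65, 163, 339, 617, 1021.
2nd diffs: 44, 98, 176, 278, 404.
3rd diffs: 54, 78, 102, 126.
4th diffs: 24, 24, 24 (constant).
Newton forward-difference form: v_n = 9 + 21·C(n-1,1) + 44·C(n-1,2) + 54·C(n-1,3) + 24·C(n-1,4).
Continuing: 3810, 6113, 9342.
Summing n = 1..10 (10 terms) gives 23703.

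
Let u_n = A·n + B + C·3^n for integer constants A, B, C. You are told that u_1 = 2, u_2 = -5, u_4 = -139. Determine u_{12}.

Write the equations: A + B + 3C = 2; 2A + B + 9C = -5; 4A + B + 81C = -139.
Subtracting the first from the second: A + 6C = -7.
Subtracting the second from the third: 2A + 72C = -134.
Solving: C = -2, A = 5, then B = 3.
Hence u_{12} = 5·12 + 3 + (-2)·531441 = -1062819.

-1062819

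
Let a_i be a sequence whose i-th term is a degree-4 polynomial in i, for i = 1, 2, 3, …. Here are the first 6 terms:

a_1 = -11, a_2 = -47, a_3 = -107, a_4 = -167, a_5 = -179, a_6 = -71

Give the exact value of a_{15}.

1st diffs: -36, -60, -60, -12, 108.
2nd diffs: -24, 0, 48, 120.
3rd diffs: 24, 48, 72.
4th diffs: 24, 24 (constant).
Newton forward-difference form: a_i = -11 + (-36)·C(i-1,1) + (-24)·C(i-1,2) + 24·C(i-1,3) + 24·C(i-1,4).
At i = 15: i-1 = 14, so a_{15} = -11 - 504 - 2184 + 8736 + 24024 = 30061.

30061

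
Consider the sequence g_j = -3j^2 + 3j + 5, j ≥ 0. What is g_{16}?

-715

g_{16} = -3·16^2 + 3·16 + 5 = -715.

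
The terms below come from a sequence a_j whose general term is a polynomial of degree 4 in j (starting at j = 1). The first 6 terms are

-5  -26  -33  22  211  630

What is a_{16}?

1st diffs: -21, -7, 55, 189, 419.
2nd diffs: 14, 62, 134, 230.
3rd diffs: 48, 72, 96.
4th diffs: 24, 24 (constant).
Newton forward-difference form: a_j = -5 + (-21)·C(j-1,1) + 14·C(j-1,2) + 48·C(j-1,3) + 24·C(j-1,4).
At j = 16: j-1 = 15, so a_{16} = -5 - 315 + 1470 + 21840 + 32760 = 55750.

55750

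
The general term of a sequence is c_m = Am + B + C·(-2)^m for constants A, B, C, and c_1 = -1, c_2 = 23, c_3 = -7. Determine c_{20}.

Write the equations: A + B - 2C = -1; 2A + B + 4C = 23; 3A + B - 8C = -7.
Subtracting the first from the second: A + 6C = 24.
Subtracting the second from the third: A - 12C = -30.
Solving: C = 3, A = 6, then B = -1.
Hence c_{20} = 6·20 + (-1) + 3·1048576 = 3145847.

3145847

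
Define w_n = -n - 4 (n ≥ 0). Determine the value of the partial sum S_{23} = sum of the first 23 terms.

-345

Over n = 0..22: Σn = 253.
Total = (-1)·253 + (-4)·23 = -345.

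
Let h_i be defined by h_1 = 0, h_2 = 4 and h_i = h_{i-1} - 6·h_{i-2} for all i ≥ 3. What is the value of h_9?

-2156

Applying the relation repeatedly:
h_3 = 4  h_4 = -20  h_5 = -44  h_6 = 76  h_7 = 340  h_8 = -116  h_9 = -2156.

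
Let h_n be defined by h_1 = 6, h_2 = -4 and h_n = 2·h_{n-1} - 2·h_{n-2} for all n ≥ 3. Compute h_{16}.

Applying the relation repeatedly:
h_3 = -20;  h_4 = -32;  h_5 = -24;  …;  h_{13} = -384;  h_{14} = 256;  h_{15} = 1280;  h_{16} = 2048.

2048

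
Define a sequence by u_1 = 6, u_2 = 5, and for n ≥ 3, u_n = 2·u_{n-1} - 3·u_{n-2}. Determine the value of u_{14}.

7625

u_3 = -8; u_4 = -31; u_5 = -38; …; u_{11} = -1424; u_{12} = -919; u_{13} = 2434; u_{14} = 7625.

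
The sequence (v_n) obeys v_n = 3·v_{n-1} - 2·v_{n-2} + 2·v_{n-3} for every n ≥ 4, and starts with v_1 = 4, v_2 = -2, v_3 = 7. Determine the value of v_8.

Compute successive terms:
v_4 = 33;  v_5 = 81;  v_6 = 191;  v_7 = 477;  v_8 = 1211.

1211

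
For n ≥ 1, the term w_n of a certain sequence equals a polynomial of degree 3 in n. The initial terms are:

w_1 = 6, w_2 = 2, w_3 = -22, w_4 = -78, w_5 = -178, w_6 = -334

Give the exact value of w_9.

-1258

1st diffs: -4, -24, -56, -100, -156.
2nd diffs: -20, -32, -44, -56.
3rd diffs: -12, -12, -12 (constant).
So w_n = -2n^3 + 2n^2 + 4n + 2.
Evaluating at n = 9 gives w_9 = -1258.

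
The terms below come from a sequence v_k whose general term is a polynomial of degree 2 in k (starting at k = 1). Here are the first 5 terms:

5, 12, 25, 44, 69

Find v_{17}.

1st diffs: 7, 13, 19, 25.
2nd diffs: 6, 6, 6 (constant).
Newton forward-difference form: v_k = 5 + 7·C(k-1,1) + 6·C(k-1,2).
At k = 17: k-1 = 16, so v_{17} = 5 + 112 + 720 = 837.

837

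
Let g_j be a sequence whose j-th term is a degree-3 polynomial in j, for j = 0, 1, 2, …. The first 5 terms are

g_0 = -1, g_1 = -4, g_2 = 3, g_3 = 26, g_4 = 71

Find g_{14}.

1st diffs: -3, 7, 23, 45.
2nd diffs: 10, 16, 22.
3rd diffs: 6, 6 (constant).
So g_j = j^3 + 2j^2 - 6j - 1.
Evaluating at j = 14 gives g_{14} = 3051.

3051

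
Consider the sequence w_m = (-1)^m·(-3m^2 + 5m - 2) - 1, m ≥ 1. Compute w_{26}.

-1901

(-1)^26 = 1; -3m^2 + 5m - 2 at m=26 is -1900; so w_{26} = -1901.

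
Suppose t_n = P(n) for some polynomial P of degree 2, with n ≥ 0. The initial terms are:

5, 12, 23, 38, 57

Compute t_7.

1st diffs: 7, 11, 15, 19.
2nd diffs: 4, 4, 4 (constant).
Newton forward-difference form: t_n = 5 + 7·C(n,1) + 4·C(n,2).
At n = 7: n = 7, so t_7 = 5 + 49 + 84 = 138.

138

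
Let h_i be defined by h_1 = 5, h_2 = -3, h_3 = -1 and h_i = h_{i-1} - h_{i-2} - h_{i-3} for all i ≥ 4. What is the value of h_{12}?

21

h_4 = -3; h_5 = 1; h_6 = 5; h_7 = 7; h_8 = 1; h_9 = -11; h_{10} = -19; h_{11} = -9; h_{12} = 21.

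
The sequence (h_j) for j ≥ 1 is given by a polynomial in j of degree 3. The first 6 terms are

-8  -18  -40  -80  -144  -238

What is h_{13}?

-2240

1st diffs: -10, -22, -40, -64, -94.
2nd diffs: -12, -18, -24, -30.
3rd diffs: -6, -6, -6 (constant).
Newton forward-difference form: h_j = -8 + (-10)·C(j-1,1) + (-12)·C(j-1,2) + (-6)·C(j-1,3).
At j = 13: j-1 = 12, so h_{13} = -8 - 120 - 792 - 1320 = -2240.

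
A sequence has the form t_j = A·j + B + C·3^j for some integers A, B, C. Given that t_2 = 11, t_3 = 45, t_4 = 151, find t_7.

Plug in j = 2, 3, 4: 2A + B + 9C = 11; 3A + B + 27C = 45; 4A + B + 81C = 151.
Subtracting the first from the second: A + 18C = 34.
Subtracting the second from the third: A + 54C = 106.
Solving: C = 2, A = -2, then B = -3.
Hence t_7 = -2·7 + (-3) + 2·2187 = 4357.

4357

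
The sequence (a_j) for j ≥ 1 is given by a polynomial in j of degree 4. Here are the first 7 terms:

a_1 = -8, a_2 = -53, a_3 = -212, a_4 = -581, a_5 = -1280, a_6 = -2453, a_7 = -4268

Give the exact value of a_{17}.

1st diffs: -45, -159, -369, -699, -1173, -1815.
2nd diffs: -114, -210, -330, -474, -642.
3rd diffs: -96, -120, -144, -168.
4th diffs: -24, -24, -24 (constant).
Newton forward-difference form: a_j = -8 + (-45)·C(j-1,1) + (-114)·C(j-1,2) + (-96)·C(j-1,3) + (-24)·C(j-1,4).
At j = 17: j-1 = 16, so a_{17} = -8 - 720 - 13680 - 53760 - 43680 = -111848.

-111848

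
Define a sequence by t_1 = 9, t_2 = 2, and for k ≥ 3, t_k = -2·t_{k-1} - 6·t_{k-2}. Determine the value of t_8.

3488

Iterate the recurrence:
t_3 = -58; t_4 = 104; t_5 = 140; t_6 = -904; t_7 = 968; t_8 = 3488.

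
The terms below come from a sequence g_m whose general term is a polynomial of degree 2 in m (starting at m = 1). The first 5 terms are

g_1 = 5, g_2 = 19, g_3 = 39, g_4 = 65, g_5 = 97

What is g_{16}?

845

1st diffs: 14, 20, 26, 32.
2nd diffs: 6, 6, 6 (constant).
So g_m = 3m^2 + 5m - 3.
Evaluating at m = 16 gives g_{16} = 845.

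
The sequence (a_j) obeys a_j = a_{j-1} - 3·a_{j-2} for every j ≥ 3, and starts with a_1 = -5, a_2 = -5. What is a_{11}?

Step forward from the initial values:
a_3 = 10;  a_4 = 25;  a_5 = -5;  a_6 = -80;  a_7 = -65;  a_8 = 175;  a_9 = 370;  a_{10} = -155;  a_{11} = -1265.

-1265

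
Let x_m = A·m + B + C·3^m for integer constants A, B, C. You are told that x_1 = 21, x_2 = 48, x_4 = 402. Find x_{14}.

The three given values yield: A + B + 3C = 21; 2A + B + 9C = 48; 4A + B + 81C = 402.
Subtracting the first from the second: A + 6C = 27.
Subtracting the second from the third: 2A + 72C = 354.
Solving: C = 5, A = -3, then B = 9.
So x_m = -3·m + 9 + 5·3^m; at m=14 this is 23914812.

23914812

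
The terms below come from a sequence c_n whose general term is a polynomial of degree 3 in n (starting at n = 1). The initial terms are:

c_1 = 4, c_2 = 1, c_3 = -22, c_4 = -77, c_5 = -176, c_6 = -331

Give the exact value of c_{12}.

1st diffs: -3, -23, -55, -99, -155.
2nd diffs: -20, -32, -44, -56.
3rd diffs: -12, -12, -12 (constant).
Newton forward-difference form: c_n = 4 + (-3)·C(n-1,1) + (-20)·C(n-1,2) + (-12)·C(n-1,3).
At n = 12: n-1 = 11, so c_{12} = 4 - 33 - 1100 - 1980 = -3109.

-3109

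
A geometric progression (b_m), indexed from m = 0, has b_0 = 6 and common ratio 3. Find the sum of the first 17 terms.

387420486

b_m = 6·3^(m-0).
S = 6·(3^17 - 1)/(3 - 1) = 6·(129140163 - 1)/(2) = 387420486.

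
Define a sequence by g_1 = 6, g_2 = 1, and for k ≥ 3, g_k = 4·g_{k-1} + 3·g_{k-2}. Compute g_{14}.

Compute successive terms:
g_3 = 22  g_4 = 91  g_5 = 430  …  g_{11} = 4314310  g_{12} = 20043211  g_{13} = 93115774  g_{14} = 432592729.

432592729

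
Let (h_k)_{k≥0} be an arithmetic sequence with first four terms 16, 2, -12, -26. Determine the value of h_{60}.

-824

Common difference d = -14.
h_k = 16 + (k - 0)·(-14).
h_{60} = 16 + 60·(-14) = -824.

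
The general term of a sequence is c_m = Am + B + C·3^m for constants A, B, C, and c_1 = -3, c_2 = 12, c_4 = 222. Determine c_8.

19650

Write the equations: A + B + 3C = -3; 2A + B + 9C = 12; 4A + B + 81C = 222.
Subtracting the first from the second: A + 6C = 15.
Subtracting the second from the third: 2A + 72C = 210.
Solving: C = 3, A = -3, then B = -9.
Therefore c_8 = -24 + (-9) + 3·6561 = 19650.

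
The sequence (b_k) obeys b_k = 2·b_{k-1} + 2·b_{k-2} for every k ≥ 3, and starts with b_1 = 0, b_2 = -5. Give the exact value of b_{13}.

Compute successive terms:
b_3 = -10, b_4 = -30, b_5 = -80, …, b_{10} = -12240, b_{11} = -33440, b_{12} = -91360, b_{13} = -249600.

-249600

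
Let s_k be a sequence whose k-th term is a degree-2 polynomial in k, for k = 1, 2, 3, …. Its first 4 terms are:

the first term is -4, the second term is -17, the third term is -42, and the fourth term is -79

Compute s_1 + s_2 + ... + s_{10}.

-2065

1st diffs: -13, -25, -37.
2nd diffs: -12, -12 (constant).
Newton forward-difference form: s_k = -4 + (-13)·C(k-1,1) + (-12)·C(k-1,2).
Continuing: …, -128, -189, -262, -347, …, s_{10} = -553.
Summing k = 1..10 (10 terms) gives -2065.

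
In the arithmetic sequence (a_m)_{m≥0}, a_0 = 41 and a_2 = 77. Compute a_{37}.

707

Common difference d = (77 - 41) / (2 - 0) = 18.
a_m = 41 + (m - 0)·18.
a_{37} = 41 + 37·18 = 707.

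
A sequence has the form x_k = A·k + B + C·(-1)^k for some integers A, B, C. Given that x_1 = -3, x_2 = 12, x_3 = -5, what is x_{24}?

-10

At k = 1, 2, 3: A + B - C = -3; 2A + B + C = 12; 3A + B - C = -5.
Subtracting the first from the second: A + 2C = 15.
Subtracting the second from the third: A - 2C = -17.
Solving: C = 8, A = -1, then B = 6.
Therefore x_{24} = -24 + 6 + 8·1 = -10.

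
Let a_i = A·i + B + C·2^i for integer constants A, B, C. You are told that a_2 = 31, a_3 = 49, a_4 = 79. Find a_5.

Plug in i = 2, 3, 4: 2A + B + 4C = 31; 3A + B + 8C = 49; 4A + B + 16C = 79.
Subtracting the first from the second: A + 4C = 18.
Subtracting the second from the third: A + 8C = 30.
Solving: C = 3, A = 6, then B = 7.
So a_i = 6·i + 7 + 3·2^i; at i=5 this is 133.

133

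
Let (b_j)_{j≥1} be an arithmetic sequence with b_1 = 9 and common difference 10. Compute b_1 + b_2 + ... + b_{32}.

b_j = 9 + (j - 1)·10.
b_{32} = 319; S = 32·(9 + 319)/2 = 5248.

5248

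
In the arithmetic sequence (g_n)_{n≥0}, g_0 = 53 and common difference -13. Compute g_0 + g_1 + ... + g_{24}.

g_n = 53 + (n - 0)·(-13).
g_{24} = -259; S = 25·(53 + (-259))/2 = -2575.

-2575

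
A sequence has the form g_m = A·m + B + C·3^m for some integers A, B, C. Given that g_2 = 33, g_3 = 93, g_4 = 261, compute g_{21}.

31381059729

Plug in m = 2, 3, 4: 2A + B + 9C = 33; 3A + B + 27C = 93; 4A + B + 81C = 261.
Subtracting the first from the second: A + 18C = 60.
Subtracting the second from the third: A + 54C = 168.
Solving: C = 3, A = 6, then B = -6.
So g_m = 6·m + (-6) + 3·3^m; at m=21 this is 31381059729.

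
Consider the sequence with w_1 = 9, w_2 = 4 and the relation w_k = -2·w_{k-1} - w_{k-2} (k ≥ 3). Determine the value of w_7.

-69

Compute successive terms:
w_3 = -17;  w_4 = 30;  w_5 = -43;  w_6 = 56;  w_7 = -69.
(Characteristic roots are -1 and -1.)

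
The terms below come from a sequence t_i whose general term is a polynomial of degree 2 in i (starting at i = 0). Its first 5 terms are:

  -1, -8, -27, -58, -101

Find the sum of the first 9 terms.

1st diffs: -7, -19, -31, -43.
2nd diffs: -12, -12, -12 (constant).
Newton forward-difference form: t_i = -1 + (-7)·C(i,1) + (-12)·C(i,2).
Continuing: -156, -223, -302, -393.
Summing i = 0..8 (9 terms) gives -1269.

-1269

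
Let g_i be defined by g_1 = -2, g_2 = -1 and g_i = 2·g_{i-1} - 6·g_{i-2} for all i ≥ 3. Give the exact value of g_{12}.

Iterate the recurrence:
g_3 = 10, g_4 = 26, g_5 = -8, g_6 = -172, g_7 = -296, g_8 = 440, g_9 = 2656, g_{10} = 2672, g_{11} = -10592, g_{12} = -37216.

-37216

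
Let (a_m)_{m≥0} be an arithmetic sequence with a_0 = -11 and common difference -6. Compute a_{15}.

-101

a_m = -11 + (m - 0)·(-6).
a_{15} = -11 + 15·(-6) = -101.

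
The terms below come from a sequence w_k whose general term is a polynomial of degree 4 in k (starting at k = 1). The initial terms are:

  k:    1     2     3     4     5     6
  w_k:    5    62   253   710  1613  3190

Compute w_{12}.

45622

1st diffs: 57, 191, 457, 903, 1577.
2nd diffs: 134, 266, 446, 674.
3rd diffs: 132, 180, 228.
4th diffs: 48, 48 (constant).
So w_k = 2k^4 + 2k^3 + 5k^2 - 2k - 2.
Evaluating at k = 12 gives w_{12} = 45622.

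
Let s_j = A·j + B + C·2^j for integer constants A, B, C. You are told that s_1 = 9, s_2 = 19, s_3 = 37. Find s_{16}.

262175

Plug in j = 1, 2, 3: A + B + 2C = 9; 2A + B + 4C = 19; 3A + B + 8C = 37.
Subtracting the first from the second: A + 2C = 10.
Subtracting the second from the third: A + 4C = 18.
Solving: C = 4, A = 2, then B = -1.
So s_j = 2·j + (-1) + 4·2^j; at j=16 this is 262175.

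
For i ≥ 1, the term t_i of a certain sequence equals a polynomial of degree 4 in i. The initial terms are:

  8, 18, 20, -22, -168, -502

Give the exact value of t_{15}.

1st diffs: 10, 2, -42, -146, -334.
2nd diffs: -8, -44, -104, -188.
3rd diffs: -36, -60, -84.
4th diffs: -24, -24 (constant).
So t_i = -i^4 + 4i^3 - 3i^2 + 6i + 2.
Evaluating at i = 15 gives t_{15} = -37708.

-37708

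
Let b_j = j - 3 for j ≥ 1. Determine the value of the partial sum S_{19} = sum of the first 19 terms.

Over j = 1..19: Σj = 190.
Total = (1)·190 + (-3)·19 = 133.

133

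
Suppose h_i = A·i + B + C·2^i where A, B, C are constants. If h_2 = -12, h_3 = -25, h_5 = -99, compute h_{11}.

Plug in i = 2, 3, 5: 2A + B + 4C = -12; 3A + B + 8C = -25; 5A + B + 32C = -99.
Subtracting the first from the second: A + 4C = -13.
Subtracting the second from the third: 2A + 24C = -74.
Solving: C = -3, A = -1, then B = 2.
Hence h_{11} = -1·11 + 2 + (-3)·2048 = -6153.

-6153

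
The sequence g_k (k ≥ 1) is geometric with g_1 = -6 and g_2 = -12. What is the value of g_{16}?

-196608

Common ratio r = 2.
g_k = (-6)·2^(k-1).
g_{16} = (-6)·2^15 = -196608.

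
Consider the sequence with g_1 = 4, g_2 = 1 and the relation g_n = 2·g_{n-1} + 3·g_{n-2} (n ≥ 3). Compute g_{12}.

221431

Applying the relation repeatedly:
g_3 = 14; g_4 = 31; g_5 = 104; g_6 = 301; g_7 = 914; g_8 = 2731; g_9 = 8204; g_{10} = 24601; g_{11} = 73814; g_{12} = 221431.
(Characteristic roots are 3 and -1.)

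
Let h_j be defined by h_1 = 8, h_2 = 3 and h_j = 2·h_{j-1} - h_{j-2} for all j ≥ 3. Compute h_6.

-17

Step forward from the initial values:
h_3 = -2, h_4 = -7, h_5 = -12, h_6 = -17.
(Characteristic roots are 1 and 1.)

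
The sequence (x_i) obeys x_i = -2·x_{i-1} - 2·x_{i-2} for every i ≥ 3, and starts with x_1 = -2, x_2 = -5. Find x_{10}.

-80

Step forward from the initial values:
x_3 = 14;  x_4 = -18;  x_5 = 8;  x_6 = 20;  x_7 = -56;  x_8 = 72;  x_9 = -32;  x_{10} = -80.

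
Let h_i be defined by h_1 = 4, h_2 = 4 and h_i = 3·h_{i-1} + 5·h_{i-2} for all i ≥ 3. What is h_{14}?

Iterate the recurrence:
h_3 = 32, h_4 = 116, h_5 = 508, …, h_{11} = 2732972, h_{12} = 11458136, h_{13} = 48039268, h_{14} = 201408484.

201408484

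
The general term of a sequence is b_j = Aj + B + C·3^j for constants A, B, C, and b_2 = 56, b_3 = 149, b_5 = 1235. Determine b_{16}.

215233658

At j = 2, 3, 5: 2A + B + 9C = 56; 3A + B + 27C = 149; 5A + B + 243C = 1235.
Subtracting the first from the second: A + 18C = 93.
Subtracting the second from the third: 2A + 216C = 1086.
Solving: C = 5, A = 3, then B = 5.
So b_j = 3·j + 5 + 5·3^j; at j=16 this is 215233658.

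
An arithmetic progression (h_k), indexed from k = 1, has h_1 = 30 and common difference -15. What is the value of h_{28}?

-375

h_k = 30 + (k - 1)·(-15).
h_{28} = 30 + 27·(-15) = -375.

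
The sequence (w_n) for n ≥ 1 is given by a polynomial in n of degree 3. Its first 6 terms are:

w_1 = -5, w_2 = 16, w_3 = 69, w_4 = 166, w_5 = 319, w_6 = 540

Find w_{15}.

7569

1st diffs: 21, 53, 97, 153, 221.
2nd diffs: 32, 44, 56, 68.
3rd diffs: 12, 12, 12 (constant).
Newton forward-difference form: w_n = -5 + 21·C(n-1,1) + 32·C(n-1,2) + 12·C(n-1,3).
At n = 15: n-1 = 14, so w_{15} = -5 + 294 + 2912 + 4368 = 7569.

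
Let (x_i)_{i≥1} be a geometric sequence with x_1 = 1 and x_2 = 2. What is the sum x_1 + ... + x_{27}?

Common ratio r = 2.
x_i = 1·2^(i-1).
S = 1·(2^27 - 1)/(2 - 1) = 1·(134217728 - 1)/(1) = 134217727.

134217727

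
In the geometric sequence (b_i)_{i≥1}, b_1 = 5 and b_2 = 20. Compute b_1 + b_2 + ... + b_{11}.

Common ratio r = 4.
b_i = 5·4^(i-1).
S = 5·(4^11 - 1)/(4 - 1) = 5·(4194304 - 1)/(3) = 6990505.

6990505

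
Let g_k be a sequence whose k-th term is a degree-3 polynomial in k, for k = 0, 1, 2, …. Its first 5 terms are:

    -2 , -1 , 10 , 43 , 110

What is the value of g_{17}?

9535

1st diffs: 1, 11, 33, 67.
2nd diffs: 10, 22, 34.
3rd diffs: 12, 12 (constant).
Newton forward-difference form: g_k = -2 + 1·C(k,1) + 10·C(k,2) + 12·C(k,3).
At k = 17: k = 17, so g_{17} = -2 + 17 + 1360 + 8160 = 9535.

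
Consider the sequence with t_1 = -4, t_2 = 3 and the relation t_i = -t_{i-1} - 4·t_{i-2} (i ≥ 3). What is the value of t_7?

-19

Compute successive terms:
t_3 = 13, t_4 = -25, t_5 = -27, t_6 = 127, t_7 = -19.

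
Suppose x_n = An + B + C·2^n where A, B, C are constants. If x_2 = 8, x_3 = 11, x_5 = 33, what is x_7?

The three given values yield: 2A + B + 4C = 8; 3A + B + 8C = 11; 5A + B + 32C = 33.
Subtracting the first from the second: A + 4C = 3.
Subtracting the second from the third: 2A + 24C = 22.
Solving: C = 1, A = -1, then B = 6.
Hence x_7 = -1·7 + 6 + 1·128 = 127.

127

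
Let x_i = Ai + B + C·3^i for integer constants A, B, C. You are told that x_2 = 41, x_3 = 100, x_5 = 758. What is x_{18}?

Plug in i = 2, 3, 5: 2A + B + 9C = 41; 3A + B + 27C = 100; 5A + B + 243C = 758.
Subtracting the first from the second: A + 18C = 59.
Subtracting the second from the third: 2A + 216C = 658.
Solving: C = 3, A = 5, then B = 4.
Hence x_{18} = 5·18 + 4 + 3·387420489 = 1162261561.

1162261561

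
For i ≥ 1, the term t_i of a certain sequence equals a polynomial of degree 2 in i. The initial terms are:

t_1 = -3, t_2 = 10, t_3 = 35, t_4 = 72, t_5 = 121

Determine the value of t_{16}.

1452

1st diffs: 13, 25, 37, 49.
2nd diffs: 12, 12, 12 (constant).
So t_i = 6i^2 - 5i - 4.
Evaluating at i = 16 gives t_{16} = 1452.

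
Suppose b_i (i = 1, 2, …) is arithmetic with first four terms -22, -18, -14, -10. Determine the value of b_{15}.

Common difference d = 4.
b_i = -22 + (i - 1)·4.
b_{15} = -22 + 14·4 = 34.

34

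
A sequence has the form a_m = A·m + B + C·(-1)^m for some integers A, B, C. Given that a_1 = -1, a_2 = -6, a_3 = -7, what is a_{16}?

The three given values yield: A + B - C = -1; 2A + B + C = -6; 3A + B - C = -7.
Subtracting the first from the second: A + 2C = -5.
Subtracting the second from the third: A - 2C = -1.
Solving: C = -1, A = -3, then B = 1.
Hence a_{16} = -3·16 + 1 + (-1)·1 = -48.

-48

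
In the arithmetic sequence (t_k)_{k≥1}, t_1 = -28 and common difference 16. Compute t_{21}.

292

t_k = -28 + (k - 1)·16.
t_{21} = -28 + 20·16 = 292.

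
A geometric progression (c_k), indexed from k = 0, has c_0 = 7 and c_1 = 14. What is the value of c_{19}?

3670016

Common ratio r = 2.
c_k = 7·2^(k-0).
c_{19} = 7·2^19 = 3670016.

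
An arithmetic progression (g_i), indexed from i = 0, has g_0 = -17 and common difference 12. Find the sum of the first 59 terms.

g_i = -17 + (i - 0)·12.
g_{58} = 679; S = 59·(-17 + 679)/2 = 19529.

19529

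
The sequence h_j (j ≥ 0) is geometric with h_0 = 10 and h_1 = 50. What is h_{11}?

488281250

Common ratio r = 5.
h_j = 10·5^(j-0).
h_{11} = 10·5^11 = 488281250.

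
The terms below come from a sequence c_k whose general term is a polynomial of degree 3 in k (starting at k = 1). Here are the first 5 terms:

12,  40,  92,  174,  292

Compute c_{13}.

1st diffs: 28, 52, 82, 118.
2nd diffs: 24, 30, 36.
3rd diffs: 6, 6 (constant).
Newton forward-difference form: c_k = 12 + 28·C(k-1,1) + 24·C(k-1,2) + 6·C(k-1,3).
At k = 13: k-1 = 12, so c_{13} = 12 + 336 + 1584 + 1320 = 3252.

3252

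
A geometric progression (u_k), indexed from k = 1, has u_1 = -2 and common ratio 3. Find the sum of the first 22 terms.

u_k = (-2)·3^(k-1).
S = (-2)·(3^22 - 1)/(3 - 1) = (-2)·(31381059609 - 1)/(2) = -31381059608.

-31381059608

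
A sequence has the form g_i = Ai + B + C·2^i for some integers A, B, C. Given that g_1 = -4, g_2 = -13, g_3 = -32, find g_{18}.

Plug in i = 1, 2, 3: A + B + 2C = -4; 2A + B + 4C = -13; 3A + B + 8C = -32.
Subtracting the first from the second: A + 2C = -9.
Subtracting the second from the third: A + 4C = -19.
Solving: C = -5, A = 1, then B = 5.
Hence g_{18} = 1·18 + 5 + (-5)·262144 = -1310697.

-1310697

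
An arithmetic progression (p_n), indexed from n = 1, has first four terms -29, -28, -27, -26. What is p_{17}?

Common difference d = 1.
p_n = -29 + (n - 1)·1.
p_{17} = -29 + 16·1 = -13.

-13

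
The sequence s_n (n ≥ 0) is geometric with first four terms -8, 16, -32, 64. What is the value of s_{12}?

-32768

Common ratio r = -2.
s_n = (-8)·(-2)^(n-0).
s_{12} = (-8)·(-2)^12 = -32768.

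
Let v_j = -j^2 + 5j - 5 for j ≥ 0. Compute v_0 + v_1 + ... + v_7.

Over j = 0..7: Σj = 28, Σj² = 140.
Total = (-1)·140 + (5)·28 + (-5)·8 = -40.

-40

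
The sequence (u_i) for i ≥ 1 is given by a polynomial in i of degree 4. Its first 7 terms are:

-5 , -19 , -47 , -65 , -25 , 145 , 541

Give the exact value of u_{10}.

1st diffs: -14, -28, -18, 40, 170, 396.
2nd diffs: -14, 10, 58, 130, 226.
3rd diffs: 24, 48, 72, 96.
4th diffs: 24, 24, 24 (constant).
Newton forward-difference form: u_i = -5 + (-14)·C(i-1,1) + (-14)·C(i-1,2) + 24·C(i-1,3) + 24·C(i-1,4).
At i = 10: i-1 = 9, so u_{10} = -5 - 126 - 504 + 2016 + 3024 = 4405.

4405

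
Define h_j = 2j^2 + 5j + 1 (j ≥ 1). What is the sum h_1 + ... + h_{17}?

Over j = 1..17: Σj = 153, Σj² = 1785.
Total = (2)·1785 + (5)·153 + (1)·17 = 4352.

4352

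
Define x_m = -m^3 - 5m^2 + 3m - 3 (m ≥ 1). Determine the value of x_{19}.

-8610

x_{19} = -1·19^3 - 5·19^2 + 3·19 - 3 = -8610.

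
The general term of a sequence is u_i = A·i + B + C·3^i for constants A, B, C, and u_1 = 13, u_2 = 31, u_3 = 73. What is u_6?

1495

Write the equations: A + B + 3C = 13; 2A + B + 9C = 31; 3A + B + 27C = 73.
Subtracting the first from the second: A + 6C = 18.
Subtracting the second from the third: A + 18C = 42.
Solving: C = 2, A = 6, then B = 1.
Hence u_6 = 6·6 + 1 + 2·729 = 1495.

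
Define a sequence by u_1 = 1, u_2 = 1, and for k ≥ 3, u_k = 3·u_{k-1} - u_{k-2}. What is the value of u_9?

610

Compute successive terms:
u_3 = 2; u_4 = 5; u_5 = 13; u_6 = 34; u_7 = 89; u_8 = 233; u_9 = 610.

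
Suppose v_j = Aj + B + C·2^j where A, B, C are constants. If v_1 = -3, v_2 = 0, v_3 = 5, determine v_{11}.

At j = 1, 2, 3: A + B + 2C = -3; 2A + B + 4C = 0; 3A + B + 8C = 5.
Subtracting the first from the second: A + 2C = 3.
Subtracting the second from the third: A + 4C = 5.
Solving: C = 1, A = 1, then B = -6.
So v_j = 1·j + (-6) + 1·2^j; at j=11 this is 2053.

2053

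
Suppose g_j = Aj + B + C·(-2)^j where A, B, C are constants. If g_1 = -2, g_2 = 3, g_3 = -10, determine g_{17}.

The three given values yield: A + B - 2C = -2; 2A + B + 4C = 3; 3A + B - 8C = -10.
Subtracting the first from the second: A + 6C = 5.
Subtracting the second from the third: A - 12C = -13.
Solving: C = 1, A = -1, then B = 1.
Therefore g_{17} = -17 + 1 + 1·(-131072) = -131088.

-131088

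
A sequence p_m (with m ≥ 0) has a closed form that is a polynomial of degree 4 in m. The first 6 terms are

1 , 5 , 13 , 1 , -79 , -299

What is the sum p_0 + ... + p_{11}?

1st diffs: 4, 8, -12, -80, -220.
2nd diffs: 4, -20, -68, -140.
3rd diffs: -24, -48, -72.
4th diffs: -24, -24 (constant).
Newton forward-difference form: p_m = 1 + 4·C(m,1) + 4·C(m,2) + (-24)·C(m,3) + (-24)·C(m,4).
Continuing: …, -755, -1567, -2879, -4859, …, p_{11} = -11615.
Summing m = 0..11 (12 terms) gives -29732.

-29732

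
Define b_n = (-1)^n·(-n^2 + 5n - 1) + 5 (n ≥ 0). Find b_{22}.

(-1)^22 = 1; -n^2 + 5n - 1 at n=22 is -375; so b_{22} = -370.

-370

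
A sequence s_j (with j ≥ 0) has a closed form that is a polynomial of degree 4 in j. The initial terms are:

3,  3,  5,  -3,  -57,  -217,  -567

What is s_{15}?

1st diffs: 0, 2, -8, -54, -160, -350.
2nd diffs: 2, -10, -46, -106, -190.
3rd diffs: -12, -36, -60, -84.
4th diffs: -24, -24, -24 (constant).
Newton forward-difference form: s_j = 3 + 2·C(j,2) + (-12)·C(j,3) + (-24)·C(j,4).
At j = 15: j = 15, so s_{15} = 3 + 210 - 5460 - 32760 = -38007.

-38007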